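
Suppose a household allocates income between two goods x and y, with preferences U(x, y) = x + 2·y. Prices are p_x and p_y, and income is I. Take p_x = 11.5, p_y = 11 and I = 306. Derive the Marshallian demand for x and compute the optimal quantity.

x* = 0

Perfect substitutes: compare marginal utility per dollar. 1/p_x vs 2/p_y → 0.087 vs 0.1818.
y gives more utility per dollar, so spend all income on y: y* = I/p_y, x* = 0.
Numerically: x* = 0, y* = 27.8182.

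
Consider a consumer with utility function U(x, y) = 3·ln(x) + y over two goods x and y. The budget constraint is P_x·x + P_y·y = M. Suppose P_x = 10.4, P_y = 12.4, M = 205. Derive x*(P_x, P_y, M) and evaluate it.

MU_x = 3/x, MU_y = 1. Tangency: 3/x = P_x/P_y.
So x*(P_x,P_y) = 3·P_y/P_x, independent of income; and y* = (M − 3·P_y)/P_y.
At the given prices: x* = 3·12.4/10.4 = 3.5769.

x* = 3.5769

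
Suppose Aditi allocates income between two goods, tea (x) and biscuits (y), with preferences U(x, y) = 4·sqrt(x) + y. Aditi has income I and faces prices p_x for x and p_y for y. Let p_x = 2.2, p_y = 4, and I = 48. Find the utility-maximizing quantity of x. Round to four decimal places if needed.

MU_x = 2/√x, MU_y = 1. Tangency: 2/√x = p_x/p_y.
Solve: √x = 2·p_y/p_x, so x*(p_x,p_y) = (2·p_y/p_x)², and y* = (I − p_x·x*)/p_y.
Plugging in: x* = (2·4/2.2)² = 13.2231.

x* = 13.2231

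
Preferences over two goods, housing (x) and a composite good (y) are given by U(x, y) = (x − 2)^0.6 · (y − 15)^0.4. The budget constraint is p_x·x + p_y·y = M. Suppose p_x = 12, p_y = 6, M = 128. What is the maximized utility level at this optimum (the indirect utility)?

After buying the subsistence bundle (2, 15), a share 0.6 of the remaining income goes to x: x* = 2 + 0.6·(M − 2p_x − 15p_y)/p_x.
Discretionary income = 128 − 2·12 − 15·6 = 14; x* = 2 + 0.6·14/12 = 2.7; y* = 15 + 0.4·14/6 = 15.9333.
Utility at the optimum: U(2.7, 15.9333) = 0.7854.

V = 0.7854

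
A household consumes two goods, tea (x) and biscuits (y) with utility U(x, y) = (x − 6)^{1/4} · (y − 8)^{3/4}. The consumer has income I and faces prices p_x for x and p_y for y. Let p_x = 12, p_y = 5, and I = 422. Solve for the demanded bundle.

x* = 12.4583, y* = 54.5

MRS = (1/3)·(y−8)/(x−6). Tangency with p_x/p_y gives y−8 = 3·(p_x/p_y)·(x−6).
Substituting into the budget: x* = 6 + 0.25·(I − 6·p_x − 8·p_y)/p_x, and y* = 8 + 0.75·(…)/p_y.
Discretionary income = 422 − 6·12 − 8·5 = 310; x* = 6 + 0.25·310/12 = 12.4583; y* = 8 + 0.75·310/5 = 54.5.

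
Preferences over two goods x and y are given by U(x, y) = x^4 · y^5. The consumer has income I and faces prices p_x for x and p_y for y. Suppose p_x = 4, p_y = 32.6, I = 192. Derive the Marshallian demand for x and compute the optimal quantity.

x* = 21.3333

Tangency: MRS = (4/5)·y/x = p_x/p_y.
Rearranging, p_y·y = (5/4)·p_x·x. Substituting into the budget gives p_x·x·(1 + (5/4)) = I.
Demand: x*(p_x,p_y,I) = 4/9·I/p_x and y* = 5/9·I/p_y.
At p_x=4, p_y=32.6, I=192: x* = 4/9·192/4 = 21.3333.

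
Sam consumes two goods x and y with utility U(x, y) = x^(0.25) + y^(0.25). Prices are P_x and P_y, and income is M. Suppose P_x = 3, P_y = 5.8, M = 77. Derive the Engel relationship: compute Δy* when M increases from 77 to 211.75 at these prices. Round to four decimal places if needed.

Δy* = 10.3451

MRS = MU_x/MU_y = (y/x)^(0.75). Set equal to P_x/P_y.
Hence y/x = (P_x/P_y)^(1/(0.75)), i.e. raised to the 4/3 power.
With the ratio pinned down, the budget gives x* = M/(P_x + P_y·(y/x)) and y* = (y/x)·x*.
Numerically y/x = 0.4152, so x* = 77/(3 + 5.8·0.4152) = 14.2377 and y* = 0.4152·14.2377 = 5.9115.
At M' = 211.75: y* = 16.2567. Change: 16.2567 − 5.9115 = 10.3451.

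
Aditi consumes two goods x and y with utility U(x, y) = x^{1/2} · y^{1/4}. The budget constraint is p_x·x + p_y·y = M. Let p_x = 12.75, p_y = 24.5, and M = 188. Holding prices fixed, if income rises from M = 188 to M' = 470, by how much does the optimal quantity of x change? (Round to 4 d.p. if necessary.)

Demand: x*(p_x,p_y,M) = 2/3·M/p_x and y* = 1/3·M/p_y.
At p_x=12.75, p_y=24.5, M=188: x* = 2/3·188/12.75 = 9.8301.
At M' = 470: x* = 24.5752. Change: 24.5752 − 9.8301 = 14.7451.

Δx* = 14.7451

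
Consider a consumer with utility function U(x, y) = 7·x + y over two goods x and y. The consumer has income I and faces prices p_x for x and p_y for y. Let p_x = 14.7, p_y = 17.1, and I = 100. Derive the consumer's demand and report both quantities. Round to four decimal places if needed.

Linear utility — the consumer picks whichever good has higher MU/price: 7/14.7 = 0.4762 vs 1/17.1 = 0.0585.
x gives more utility per dollar, so spend all income on x: x* = I/p_x, y* = 0.
Numerically: x* = 6.8027, y* = 0.

x* = 6.8027, y* = 0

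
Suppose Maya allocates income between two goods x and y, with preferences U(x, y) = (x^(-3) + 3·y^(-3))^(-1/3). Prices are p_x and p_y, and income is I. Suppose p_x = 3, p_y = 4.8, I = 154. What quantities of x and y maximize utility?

MU_x ∝ x^(-4), MU_y ∝ 3·y^(-4), so MRS = (1/3)·(y/x)^(4) = p_x/p_y.
Hence y/x = (3·p_x/p_y)^(1/(4)), i.e. raised to the 0.25 power.
Substitute y = (y/x)·x into the budget: x* = I/(p_x + p_y·(y/x)).
Numerically y/x = 1.170174, so x* = 154/(3 + 4.8·1.170174) = 17.872 and y* = 1.170174·17.872 = 20.9133.

x* = 17.872, y* = 20.9133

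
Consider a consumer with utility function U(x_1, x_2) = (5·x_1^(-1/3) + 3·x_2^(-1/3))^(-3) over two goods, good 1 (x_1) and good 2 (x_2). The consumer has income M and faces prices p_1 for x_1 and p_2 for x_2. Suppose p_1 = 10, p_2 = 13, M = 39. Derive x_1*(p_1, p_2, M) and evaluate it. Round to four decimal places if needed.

MU_x_1 ∝ 5·x_1^(-4/3), MU_x_2 ∝ 3·x_2^(-4/3), so MRS = (5/3)·(x_2/x_1)^(4/3) = p_1/p_2.
Hence x_2/x_1 = ((3/5)·p_1/p_2)^(1/(4/3)), i.e. raised to the 0.75 power.
With the ratio pinned down, the budget gives x_1* = M/(p_1 + p_2·(x_2/x_1)) and x_2* = (x_2/x_1)·x_1*.
Numerically x_2/x_1 = 0.559959, so x_1* = 39/(10 + 13·0.559959) = 2.257.

x_1* = 2.257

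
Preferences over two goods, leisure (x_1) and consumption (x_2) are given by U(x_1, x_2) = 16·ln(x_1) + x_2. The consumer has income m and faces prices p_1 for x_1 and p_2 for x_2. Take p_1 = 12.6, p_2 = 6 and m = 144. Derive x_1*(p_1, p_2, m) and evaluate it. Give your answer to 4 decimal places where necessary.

At the given prices: x_1* = 16·6/12.6 = 7.619.

x_1* = 7.619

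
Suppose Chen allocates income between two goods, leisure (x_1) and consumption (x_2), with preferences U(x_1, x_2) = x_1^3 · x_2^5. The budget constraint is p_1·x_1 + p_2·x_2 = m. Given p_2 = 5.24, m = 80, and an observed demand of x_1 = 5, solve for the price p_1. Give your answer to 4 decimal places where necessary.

Tangency: MRS = (3/5)·x_2/x_1 = p_1/p_2.
Rearranging, p_2·x_2 = (5/3)·p_1·x_1. Substituting into the budget gives p_1·x_1·(1 + (5/3)) = m.
Demand: x_1*(p_1,p_2,m) = 0.375·m/p_1 and x_2* = 0.625·m/p_2.
Set x_1* = 5 in the demand function and solve for p_1: p_1 = 6.

p_1 = 6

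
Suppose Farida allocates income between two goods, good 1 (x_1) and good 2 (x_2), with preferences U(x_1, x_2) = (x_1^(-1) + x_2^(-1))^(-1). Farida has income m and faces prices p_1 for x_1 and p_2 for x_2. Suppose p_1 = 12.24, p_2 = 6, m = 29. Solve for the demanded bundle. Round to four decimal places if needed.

x_1* = 1.3936, x_2* = 1.9904

From the CES first-order condition, (x_2/x_1)^(2) = p_1/p_2.
Solve for the ratio: x_2/x_1 = [p_1/p_2]^(0.5).
Substitute x_2 = (x_2/x_1)·x_1 into the budget: x_1* = m/(p_1 + p_2·(x_2/x_1)).
Numerically x_2/x_1 = 1.428286, so x_1* = 29/(12.24 + 6·1.428286) = 1.3936 and x_2* = 1.428286·1.3936 = 1.9904.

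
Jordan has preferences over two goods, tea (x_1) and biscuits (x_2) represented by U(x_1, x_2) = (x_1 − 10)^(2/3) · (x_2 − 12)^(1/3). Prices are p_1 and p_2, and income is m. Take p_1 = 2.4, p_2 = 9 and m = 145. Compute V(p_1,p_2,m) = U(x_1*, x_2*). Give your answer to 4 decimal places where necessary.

V = 1.8448

Substituting into the budget: x_1* = 10 + 2/3·(m − 10·p_1 − 12·p_2)/p_1, and x_2* = 12 + 1/3·(…)/p_2.
Discretionary income = 145 − 10·2.4 − 12·9 = 13; x_1* = 10 + 2/3·13/2.4 = 13.6111; x_2* = 12 + 1/3·13/9 = 12.4815.
Utility at the optimum: U(13.6111, 12.4815) = 1.8448.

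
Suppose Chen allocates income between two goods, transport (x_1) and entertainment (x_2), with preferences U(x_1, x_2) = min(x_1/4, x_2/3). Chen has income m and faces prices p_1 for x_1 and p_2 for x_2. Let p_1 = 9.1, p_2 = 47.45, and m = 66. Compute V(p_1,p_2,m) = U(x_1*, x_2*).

Demand: x_1*(p_1,p_2,m) = 4·m/(4·p_1 + 3·p_2), x_2* = 3·m/(4·p_1 + 3·p_2).
Here 4·9.1 + 3·47.45 = 178.75, giving x_1* = 1.4769 and x_2* = 1.1077.
Utility at the optimum: U(1.4769, 1.1077) = 0.3692.

V = 0.3692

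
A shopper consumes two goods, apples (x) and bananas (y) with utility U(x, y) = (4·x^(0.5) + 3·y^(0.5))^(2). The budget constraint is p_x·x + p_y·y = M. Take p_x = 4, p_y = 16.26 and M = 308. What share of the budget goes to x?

With the ratio pinned down, the budget gives x* = M/(p_x + p_y·(y/x)) and y* = (y/x)·x*.
Numerically y/x = 0.034041, so x* = 308/(4 + 16.26·0.034041) = 67.6402 and y* = 0.034041·67.6402 = 2.3025.
Expenditure on x: 4·67.6402 = 270.5608; share = 0.8784.

share on x = 0.8784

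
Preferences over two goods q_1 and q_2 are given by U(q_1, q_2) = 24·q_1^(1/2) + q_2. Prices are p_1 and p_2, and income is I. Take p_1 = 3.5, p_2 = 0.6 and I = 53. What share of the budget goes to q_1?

share on q_1 = 0.2795

MU_q_1 = 12/√q_1, MU_q_2 = 1. Tangency: 12/√q_1 = p_1/p_2.
Solve: √q_1 = 12·p_2/p_1, so q_1*(p_1,p_2) = (12·p_2/p_1)², and q_2* = (I − p_1·q_1*)/p_2.
Plugging in: q_1* = (12·0.6/3.5)² = 4.2318, q_2* = 63.6476.
Expenditure on q_1: 3.5·4.2318 = 14.8114; share = 0.2795.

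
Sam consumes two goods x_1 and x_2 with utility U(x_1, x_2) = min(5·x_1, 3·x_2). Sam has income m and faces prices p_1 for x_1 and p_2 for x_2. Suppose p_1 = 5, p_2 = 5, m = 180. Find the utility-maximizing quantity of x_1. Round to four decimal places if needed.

x_1* = 13.5

Leontief preferences: the optimum is at the kink where x_1/3 = x_2/5, i.e. x_2 = (5/3)·x_1.
Budget: p_1·x_1 + p_2·(5/3)·x_1 = m, so (3·p_1 + 5·p_2)·x_1 = 3·m.
Demand: x_1*(p_1,p_2,m) = 3·m/(3·p_1 + 5·p_2), x_2* = 5·m/(3·p_1 + 5·p_2).
Here 3·5 + 5·5 = 40, giving x_1* = 13.5.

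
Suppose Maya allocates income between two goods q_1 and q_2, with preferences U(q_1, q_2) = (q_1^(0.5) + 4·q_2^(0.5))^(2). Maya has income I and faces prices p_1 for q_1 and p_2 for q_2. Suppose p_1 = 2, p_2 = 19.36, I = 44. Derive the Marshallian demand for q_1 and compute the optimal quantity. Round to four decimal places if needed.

From the CES first-order condition, (1/4)·(q_2/q_1)^(0.5) = p_1/p_2.
Hence q_2/q_1 = (4·p_1/p_2)^(1/(0.5)), i.e. raised to the 2 power.
Substitute q_2 = (q_2/q_1)·q_1 into the budget: q_1* = I/(p_1 + p_2·(q_2/q_1)).
Numerically q_2/q_1 = 0.170753, so q_1* = 44/(2 + 19.36·0.170753) = 8.2928.

q_1* = 8.2928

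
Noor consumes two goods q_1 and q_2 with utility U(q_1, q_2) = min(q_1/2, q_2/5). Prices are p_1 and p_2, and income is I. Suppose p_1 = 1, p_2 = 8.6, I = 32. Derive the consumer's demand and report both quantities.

q_1* = 1.4222, q_2* = 3.5556

Leontief preferences: the optimum is at the kink where q_1/2 = q_2/5, i.e. q_2 = (5/2)·q_1.
Budget: p_1·q_1 + p_2·(5/2)·q_1 = I, so (2·p_1 + 5·p_2)·q_1 = 2·I.
Demand: q_1*(p_1,p_2,I) = 2·I/(2·p_1 + 5·p_2), q_2* = 5·I/(2·p_1 + 5·p_2).
Here 2·1 + 5·8.6 = 45, giving q_1* = 1.4222 and q_2* = 3.5556.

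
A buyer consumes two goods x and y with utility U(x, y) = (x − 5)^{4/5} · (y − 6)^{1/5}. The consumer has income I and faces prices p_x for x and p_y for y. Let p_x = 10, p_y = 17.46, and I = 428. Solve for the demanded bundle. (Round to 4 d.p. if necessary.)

After buying the subsistence bundle (5, 6), a share 0.8 of the remaining income goes to x: x* = 5 + 0.8·(I − 5p_x − 6p_y)/p_x.
Discretionary income = 428 − 5·10 − 6·17.46 = 273.24; x* = 5 + 0.8·273.24/10 = 26.8592; y* = 6 + 0.2·273.24/17.46 = 9.1299.

x* = 26.8592, y* = 9.1299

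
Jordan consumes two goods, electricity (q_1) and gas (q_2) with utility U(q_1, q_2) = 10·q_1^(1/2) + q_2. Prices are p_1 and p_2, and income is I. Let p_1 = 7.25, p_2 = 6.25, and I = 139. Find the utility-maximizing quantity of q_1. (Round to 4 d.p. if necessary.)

q_1* = 18.5791

Set MRS = p_1/p_2: 5·q_1^(−1/2) = p_1/p_2.
Solve: √q_1 = 5·p_2/p_1, so q_1*(p_1,p_2) = (5·p_2/p_1)², and q_2* = (I − p_1·q_1*)/p_2.
Plugging in: q_1* = (5·6.25/7.25)² = 18.5791.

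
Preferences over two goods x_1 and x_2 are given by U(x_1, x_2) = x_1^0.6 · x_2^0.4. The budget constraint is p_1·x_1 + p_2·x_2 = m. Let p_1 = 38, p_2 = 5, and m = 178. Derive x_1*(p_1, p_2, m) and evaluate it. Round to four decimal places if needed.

x_1* = 2.8105

The MRS is (3/2)·x_2/x_1. Set MRS = p_1/p_2.
So 0.6·p_2·x_2 = 0.4·p_1·x_1; combined with the budget, a share 0.6 of income goes to x_1.
Demand: x_1*(p_1,p_2,m) = 0.6·m/p_1 and x_2* = 0.4·m/p_2.
At p_1=38, p_2=5, m=178: x_1* = 0.6·178/38 = 2.8105.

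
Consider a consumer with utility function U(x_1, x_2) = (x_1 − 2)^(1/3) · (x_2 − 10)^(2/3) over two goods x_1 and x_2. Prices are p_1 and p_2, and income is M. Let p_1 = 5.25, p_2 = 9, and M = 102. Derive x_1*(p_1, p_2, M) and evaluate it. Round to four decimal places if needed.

Let x_1' = x_1−2, x_2' = x_2−10. MRS = (1/2)·x_2'/x_1' = p_1/p_2.
After buying the subsistence bundle (2, 10), a share 1/3 of the remaining income goes to x_1: x_1* = 2 + 1/3·(M − 2p_1 − 10p_2)/p_1.
Discretionary income = 102 − 2·5.25 − 10·9 = 1.5; x_1* = 2 + 1/3·1.5/5.25 = 2.0952.

x_1* = 2.0952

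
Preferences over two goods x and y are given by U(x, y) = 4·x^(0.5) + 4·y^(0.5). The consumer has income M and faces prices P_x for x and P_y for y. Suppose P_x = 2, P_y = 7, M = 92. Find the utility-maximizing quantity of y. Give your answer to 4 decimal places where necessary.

y* = 2.9206

MU_x ∝ 4·x^(-0.5), MU_y ∝ 4·y^(-0.5), so MRS = (y/x)^(0.5) = P_x/P_y.
Solve for the ratio: y/x = [P_x/P_y]^(2).
With the ratio pinned down, the budget gives x* = M/(P_x + P_y·(y/x)) and y* = (y/x)·x*.
Numerically y/x = 0.081633, so x* = 92/(2 + 7·0.081633) = 35.7778 and y* = 0.081633·35.7778 = 2.9206.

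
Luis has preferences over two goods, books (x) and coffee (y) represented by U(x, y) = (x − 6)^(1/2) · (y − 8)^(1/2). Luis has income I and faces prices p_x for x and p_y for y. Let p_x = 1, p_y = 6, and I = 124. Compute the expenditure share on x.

share on x = 0.3306

This is Cobb-Douglas in (x−6, y−8): tangency gives 0.5·p_y·(y−8) = 0.5·p_x·(x−6).
After buying the subsistence bundle (6, 8), a share 0.5 of the remaining income goes to x: x* = 6 + 0.5·(I − 6p_x − 8p_y)/p_x.
Discretionary income = 124 − 6·1 − 8·6 = 70; x* = 6 + 0.5·70/1 = 41; y* = 8 + 0.5·70/6 = 13.8333.
Expenditure on x: 1·41 = 41; share = 0.3306.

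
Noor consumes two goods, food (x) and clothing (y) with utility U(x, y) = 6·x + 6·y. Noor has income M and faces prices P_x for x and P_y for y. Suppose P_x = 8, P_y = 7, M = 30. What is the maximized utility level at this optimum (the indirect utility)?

V = 25.7143

Perfect substitutes: compare marginal utility per dollar. 6/P_x vs 6/P_y → 0.75 vs 0.8571.
y gives more utility per dollar, so spend all income on y: y* = M/P_y, x* = 0.
Numerically: x* = 0, y* = 4.2857.
Utility at the optimum: U(0, 4.2857) = 25.7143.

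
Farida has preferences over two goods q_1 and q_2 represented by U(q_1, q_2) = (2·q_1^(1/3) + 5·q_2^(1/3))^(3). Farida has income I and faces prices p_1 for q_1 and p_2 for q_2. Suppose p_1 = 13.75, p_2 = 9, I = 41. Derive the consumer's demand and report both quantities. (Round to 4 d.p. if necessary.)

MRS = MU_q_1/MU_q_2 = (2/5)·(q_2/q_1)^(2/3). Set equal to p_1/p_2.
Solve for the ratio: q_2/q_1 = [(5/2)·p_1/p_2]^(1.5).
With the ratio pinned down, the budget gives q_1* = I/(p_1 + p_2·(q_2/q_1)) and q_2* = (q_2/q_1)·q_1*.
Numerically q_2/q_1 = 7.464493, so q_1* = 41/(13.75 + 9·7.464493) = 0.5066 and q_2* = 7.464493·0.5066 = 3.7816.

q_1* = 0.5066, q_2* = 3.7816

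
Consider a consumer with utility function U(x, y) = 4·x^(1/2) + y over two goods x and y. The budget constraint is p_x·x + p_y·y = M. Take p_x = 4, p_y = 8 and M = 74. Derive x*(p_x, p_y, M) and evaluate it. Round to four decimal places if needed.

x* = 16

Set MRS = p_x/p_y: 2·x^(−1/2) = p_x/p_y.
Solve: √x = 2·p_y/p_x, so x*(p_x,p_y) = (2·p_y/p_x)², and y* = (M − p_x·x*)/p_y.
Plugging in: x* = (2·8/4)² = 16.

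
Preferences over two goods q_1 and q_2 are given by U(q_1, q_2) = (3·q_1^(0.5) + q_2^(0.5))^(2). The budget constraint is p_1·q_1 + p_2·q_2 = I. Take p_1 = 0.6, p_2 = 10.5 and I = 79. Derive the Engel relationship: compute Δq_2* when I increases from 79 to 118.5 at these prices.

From the CES first-order condition, 3·(q_2/q_1)^(0.5) = p_1/p_2.
Solve for the ratio: q_2/q_1 = [(1/3)·p_1/p_2]^(2).
Substitute q_2 = (q_2/q_1)·q_1 into the budget: q_1* = I/(p_1 + p_2·(q_2/q_1)).
Numerically q_2/q_1 = 0.000363, so q_1* = 79/(0.6 + 10.5·0.000363) = 130.836 and q_2* = 0.000363·130.836 = 0.0475.
At I' = 118.5: q_2* = 0.0712. Change: 0.0712 − 0.0475 = 0.0237.

Δq_2* = 0.0237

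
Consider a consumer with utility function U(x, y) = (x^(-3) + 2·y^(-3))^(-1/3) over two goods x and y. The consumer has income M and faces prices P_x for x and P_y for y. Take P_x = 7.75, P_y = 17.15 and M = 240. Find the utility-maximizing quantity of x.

MRS = MU_x/MU_y = (1/2)·(y/x)^(4). Set equal to P_x/P_y.
Solve for the ratio: y/x = [2·P_x/P_y]^(0.25).
Substitute y = (y/x)·x into the budget: x* = M/(P_x + P_y·(y/x)).
Numerically y/x = 0.975028, so x* = 240/(7.75 + 17.15·0.975028) = 9.8072.

x* = 9.8072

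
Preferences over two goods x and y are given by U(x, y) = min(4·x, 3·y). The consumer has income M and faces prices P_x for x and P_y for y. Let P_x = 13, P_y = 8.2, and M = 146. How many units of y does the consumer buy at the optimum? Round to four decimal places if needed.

With perfect complements, no substitution: consume in ratio x:y = 3:4.
Budget: P_x·x + P_y·(4/3)·x = M, so (3·P_x + 4·P_y)·x = 3·M.
Demand: x*(P_x,P_y,M) = 3·M/(3·P_x + 4·P_y), y* = 4·M/(3·P_x + 4·P_y).
Here 3·13 + 4·8.2 = 71.8, giving y* = 8.1337.

y* = 8.1337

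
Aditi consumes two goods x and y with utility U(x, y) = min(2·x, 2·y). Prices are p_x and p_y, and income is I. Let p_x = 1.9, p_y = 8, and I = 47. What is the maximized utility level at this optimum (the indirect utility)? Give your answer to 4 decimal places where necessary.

V = 9.4949

Demand: x*(p_x,p_y,I) = 2·I/(2·p_x + 2·p_y), y* = 2·I/(2·p_x + 2·p_y).
Here 2·1.9 + 2·8 = 19.8, giving x* = 4.7475 and y* = 4.7475.
Utility at the optimum: U(4.7475, 4.7475) = 9.4949.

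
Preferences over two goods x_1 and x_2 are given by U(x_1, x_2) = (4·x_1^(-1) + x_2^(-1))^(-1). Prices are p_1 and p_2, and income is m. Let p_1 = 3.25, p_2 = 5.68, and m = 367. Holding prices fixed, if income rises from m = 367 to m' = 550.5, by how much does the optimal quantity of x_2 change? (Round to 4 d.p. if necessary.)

Δx_2* = 12.8564

MU_x_1 ∝ 4·x_1^(-2), MU_x_2 ∝ x_2^(-2), so MRS = 4·(x_2/x_1)^(2) = p_1/p_2.
Hence x_2/x_1 = ((1/4)·p_1/p_2)^(1/(2)), i.e. raised to the 0.5 power.
Substitute x_2 = (x_2/x_1)·x_1 into the budget: x_1* = m/(p_1 + p_2·(x_2/x_1)).
Numerically x_2/x_1 = 0.378214, so x_1* = 367/(3.25 + 5.68·0.378214) = 67.9849 and x_2* = 0.378214·67.9849 = 25.7128.
At m' = 550.5: x_2* = 38.5693. Change: 38.5693 − 25.7128 = 12.8564.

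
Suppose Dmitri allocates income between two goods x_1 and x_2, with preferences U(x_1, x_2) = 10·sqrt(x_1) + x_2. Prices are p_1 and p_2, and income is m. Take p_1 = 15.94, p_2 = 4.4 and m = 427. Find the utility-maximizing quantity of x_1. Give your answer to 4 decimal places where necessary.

x_1* = 1.9049

MU_x_1 = 5/√x_1, MU_x_2 = 1. Tangency: 5/√x_1 = p_1/p_2.
Solve: √x_1 = 5·p_2/p_1, so x_1*(p_1,p_2) = (5·p_2/p_1)², and x_2* = (m − p_1·x_1*)/p_2.
Plugging in: x_1* = (5·4.4/15.94)² = 1.9049.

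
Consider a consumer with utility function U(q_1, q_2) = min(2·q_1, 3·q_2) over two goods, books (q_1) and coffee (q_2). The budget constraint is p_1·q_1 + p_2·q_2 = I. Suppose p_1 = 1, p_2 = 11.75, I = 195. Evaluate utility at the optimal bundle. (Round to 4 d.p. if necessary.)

With perfect complements, no substitution: consume in ratio q_1:q_2 = 3:2.
Budget: p_1·q_1 + p_2·(2/3)·q_1 = I, so (3·p_1 + 2·p_2)·q_1 = 3·I.
Demand: q_1*(p_1,p_2,I) = 3·I/(3·p_1 + 2·p_2), q_2* = 2·I/(3·p_1 + 2·p_2).
Here 3·1 + 2·11.75 = 26.5, giving q_1* = 22.0755 and q_2* = 14.717.
Utility at the optimum: U(22.0755, 14.717) = 44.1509.

V = 44.1509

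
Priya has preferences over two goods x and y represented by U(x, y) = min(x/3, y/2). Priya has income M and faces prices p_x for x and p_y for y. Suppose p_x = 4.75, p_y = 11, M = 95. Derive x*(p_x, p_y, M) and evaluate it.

x* = 7.8621

With perfect complements, no substitution: consume in ratio x:y = 3:2.
Budget: p_x·x + p_y·(2/3)·x = M, so (3·p_x + 2·p_y)·x = 3·M.
Demand: x*(p_x,p_y,M) = 3·M/(3·p_x + 2·p_y), y* = 2·M/(3·p_x + 2·p_y).
Here 3·4.75 + 2·11 = 36.25, giving x* = 7.8621.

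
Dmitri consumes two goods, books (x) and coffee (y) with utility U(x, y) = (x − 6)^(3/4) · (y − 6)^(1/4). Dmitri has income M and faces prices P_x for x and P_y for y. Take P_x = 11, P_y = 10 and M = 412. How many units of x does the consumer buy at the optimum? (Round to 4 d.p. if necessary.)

After buying the subsistence bundle (6, 6), a share 0.75 of the remaining income goes to x: x* = 6 + 0.75·(M − 6P_x − 6P_y)/P_x.
Discretionary income = 412 − 6·11 − 6·10 = 286; x* = 6 + 0.75·286/11 = 25.5.

x* = 25.5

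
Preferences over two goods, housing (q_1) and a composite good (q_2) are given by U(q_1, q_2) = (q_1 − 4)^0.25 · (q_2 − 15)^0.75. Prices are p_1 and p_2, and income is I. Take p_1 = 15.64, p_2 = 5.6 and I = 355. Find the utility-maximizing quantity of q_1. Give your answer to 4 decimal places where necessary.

Let q_1' = q_1−4, q_2' = q_2−15. MRS = (1/3)·q_2'/q_1' = p_1/p_2.
After buying the subsistence bundle (4, 15), a share 0.25 of the remaining income goes to q_1: q_1* = 4 + 0.25·(I − 4p_1 − 15p_2)/p_1.
Discretionary income = 355 − 4·15.64 − 15·5.6 = 208.44; q_1* = 4 + 0.25·208.44/15.64 = 7.3318.

q_1* = 7.3318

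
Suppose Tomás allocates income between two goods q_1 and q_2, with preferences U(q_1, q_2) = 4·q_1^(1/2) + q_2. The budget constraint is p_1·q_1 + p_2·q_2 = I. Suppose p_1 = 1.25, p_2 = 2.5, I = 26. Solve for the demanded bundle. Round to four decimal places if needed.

MU_q_1 = 2/√q_1, MU_q_2 = 1. Tangency: 2/√q_1 = p_1/p_2.
Solve: √q_1 = 2·p_2/p_1, so q_1*(p_1,p_2) = (2·p_2/p_1)², and q_2* = (I − p_1·q_1*)/p_2.
Plugging in: q_1* = (2·2.5/1.25)² = 16, q_2* = 2.4.

q_1* = 16, q_2* = 2.4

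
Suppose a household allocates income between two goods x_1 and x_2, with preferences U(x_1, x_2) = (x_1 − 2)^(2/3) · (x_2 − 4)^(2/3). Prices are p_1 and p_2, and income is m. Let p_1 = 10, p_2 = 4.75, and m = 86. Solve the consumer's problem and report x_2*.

x_2* = 8.9474

MRS = (x_2−4)/(x_1−2). Tangency with p_1/p_2 gives x_2−4 = (p_1/p_2)·(x_1−2).
Substituting into the budget: x_1* = 2 + 0.5·(m − 2·p_1 − 4·p_2)/p_1, and x_2* = 4 + 0.5·(…)/p_2.
Discretionary income = 86 − 2·10 − 4·4.75 = 47; x_2* = 4 + 0.5·47/4.75 = 8.9474.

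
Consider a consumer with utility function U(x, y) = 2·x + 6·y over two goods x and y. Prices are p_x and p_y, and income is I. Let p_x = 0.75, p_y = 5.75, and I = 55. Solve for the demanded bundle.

Linear utility — the consumer picks whichever good has higher MU/price: 2/0.75 = 2.6667 vs 6/5.75 = 1.0435.
x gives more utility per dollar, so spend all income on x: x* = I/p_x, y* = 0.
Numerically: x* = 73.3333, y* = 0.

x* = 73.3333, y* = 0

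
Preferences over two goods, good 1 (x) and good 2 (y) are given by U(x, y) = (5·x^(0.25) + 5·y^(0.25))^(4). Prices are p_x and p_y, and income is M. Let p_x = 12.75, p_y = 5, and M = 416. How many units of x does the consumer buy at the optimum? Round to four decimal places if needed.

x* = 13.789

MRS = MU_x/MU_y = (y/x)^(0.75). Set equal to p_x/p_y.
Solve for the ratio: y/x = [p_x/p_y]^(4/3).
With the ratio pinned down, the budget gives x* = M/(p_x + p_y·(y/x)) and y* = (y/x)·x*.
Numerically y/x = 3.483803, so x* = 416/(12.75 + 5·3.483803) = 13.789.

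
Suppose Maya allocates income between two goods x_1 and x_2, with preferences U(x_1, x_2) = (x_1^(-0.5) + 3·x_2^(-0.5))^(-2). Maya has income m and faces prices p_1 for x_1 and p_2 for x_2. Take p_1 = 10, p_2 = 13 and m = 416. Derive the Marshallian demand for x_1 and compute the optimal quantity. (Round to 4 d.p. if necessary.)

MRS = MU_x_1/MU_x_2 = (1/3)·(x_2/x_1)^(1.5). Set equal to p_1/p_2.
Hence x_2/x_1 = (3·p_1/p_2)^(1/(1.5)), i.e. raised to the 2/3 power.
Substitute x_2 = (x_2/x_1)·x_1 into the budget: x_1* = m/(p_1 + p_2·(x_2/x_1)).
Numerically x_2/x_1 = 1.746299, so x_1* = 416/(10 + 13·1.746299) = 12.721.

x_1* = 12.721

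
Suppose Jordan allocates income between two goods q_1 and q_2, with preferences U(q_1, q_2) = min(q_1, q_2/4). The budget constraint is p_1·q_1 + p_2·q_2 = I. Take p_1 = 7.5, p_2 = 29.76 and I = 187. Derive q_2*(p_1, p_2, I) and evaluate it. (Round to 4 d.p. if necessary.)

Leontief preferences: the optimum is at the kink where q_1/1 = q_2/4, i.e. q_2 = 4·q_1.
Budget: p_1·q_1 + p_2·4·q_1 = I, so (p_1 + 4·p_2)·q_1 = I.
Demand: q_1*(p_1,p_2,I) = I/(p_1 + 4·p_2), q_2* = 4·I/(p_1 + 4·p_2).
Here 7.5 + 4·29.76 = 126.54, giving q_2* = 5.9112.

q_2* = 5.9112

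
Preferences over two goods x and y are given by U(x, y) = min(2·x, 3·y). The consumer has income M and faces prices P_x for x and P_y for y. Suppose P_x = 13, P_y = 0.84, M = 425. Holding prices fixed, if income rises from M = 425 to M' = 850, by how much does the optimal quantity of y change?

Δy* = 20.8948

Demand: x*(P_x,P_y,M) = 3·M/(3·P_x + 2·P_y), y* = 2·M/(3·P_x + 2·P_y).
Here 3·13 + 2·0.84 = 40.68, giving y* = 20.8948.
At M' = 850: y* = 41.7896. Change: 41.7896 − 20.8948 = 20.8948.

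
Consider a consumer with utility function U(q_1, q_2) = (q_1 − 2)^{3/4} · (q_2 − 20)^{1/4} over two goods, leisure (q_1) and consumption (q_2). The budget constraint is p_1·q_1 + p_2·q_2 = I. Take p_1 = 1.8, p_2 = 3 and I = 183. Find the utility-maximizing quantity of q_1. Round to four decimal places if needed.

q_1* = 51.75

MRS = 3·(q_2−20)/(q_1−2). Tangency with p_1/p_2 gives q_2−20 = (1/3)·(p_1/p_2)·(q_1−2).
After buying the subsistence bundle (2, 20), a share 0.75 of the remaining income goes to q_1: q_1* = 2 + 0.75·(I − 2p_1 − 20p_2)/p_1.
Discretionary income = 183 − 2·1.8 − 20·3 = 119.4; q_1* = 2 + 0.75·119.4/1.8 = 51.75.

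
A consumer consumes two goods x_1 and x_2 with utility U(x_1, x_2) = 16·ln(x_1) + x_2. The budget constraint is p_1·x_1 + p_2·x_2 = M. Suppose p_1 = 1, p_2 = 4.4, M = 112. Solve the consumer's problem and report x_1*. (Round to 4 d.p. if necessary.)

x_1* = 70.4

So x_1*(p_1,p_2) = 16·p_2/p_1, independent of income; and x_2* = (M − 16·p_2)/p_2.
At the given prices: x_1* = 16·4.4/1 = 70.4.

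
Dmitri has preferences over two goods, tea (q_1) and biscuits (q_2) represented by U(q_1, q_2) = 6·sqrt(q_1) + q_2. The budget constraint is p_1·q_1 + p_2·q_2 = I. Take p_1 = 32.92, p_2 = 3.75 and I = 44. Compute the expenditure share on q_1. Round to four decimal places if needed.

Set MRS = p_1/p_2: 3·q_1^(−1/2) = p_1/p_2.
Solve: √q_1 = 3·p_2/p_1, so q_1*(p_1,p_2) = (3·p_2/p_1)², and q_2* = (I − p_1·q_1*)/p_2.
Plugging in: q_1* = (3·3.75/32.92)² = 0.1168, q_2* = 10.7081.
Expenditure on q_1: 32.92·0.1168 = 3.8445; share = 0.0874.

share on q_1 = 0.0874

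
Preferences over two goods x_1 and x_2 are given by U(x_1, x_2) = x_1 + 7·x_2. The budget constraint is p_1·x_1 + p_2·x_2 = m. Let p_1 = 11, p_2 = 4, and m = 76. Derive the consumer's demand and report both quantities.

Linear utility — the consumer picks whichever good has higher MU/price: 1/11 = 0.0909 vs 7/4 = 1.75.
x_2 gives more utility per dollar, so spend all income on x_2: x_2* = m/p_2, x_1* = 0.
Numerically: x_1* = 0, x_2* = 19.

x_1* = 0, x_2* = 19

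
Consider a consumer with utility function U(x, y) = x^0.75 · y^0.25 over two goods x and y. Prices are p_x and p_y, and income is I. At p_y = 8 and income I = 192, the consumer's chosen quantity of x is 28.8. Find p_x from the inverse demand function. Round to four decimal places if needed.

Tangency: MRS = 3·y/x = p_x/p_y.
Rearranging, p_y·y = (1/3)·p_x·x. Substituting into the budget gives p_x·x·(1 + (1/3)) = I.
Demand: x*(p_x,p_y,I) = 0.75·I/p_x and y* = 0.25·I/p_y.
Set x* = 28.8 in the demand function and solve for p_x: p_x = 5.

p_x = 5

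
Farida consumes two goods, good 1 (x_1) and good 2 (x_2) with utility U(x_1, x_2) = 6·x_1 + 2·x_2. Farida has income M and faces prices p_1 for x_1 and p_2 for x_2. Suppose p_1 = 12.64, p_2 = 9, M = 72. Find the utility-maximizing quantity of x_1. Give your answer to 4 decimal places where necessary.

Perfect substitutes: compare marginal utility per dollar. 6/p_1 vs 2/p_2 → 0.4747 vs 0.2222.
x_1 gives more utility per dollar, so spend all income on x_1: x_1* = M/p_1, x_2* = 0.
Numerically: x_1* = 5.6962, x_2* = 0.

x_1* = 5.6962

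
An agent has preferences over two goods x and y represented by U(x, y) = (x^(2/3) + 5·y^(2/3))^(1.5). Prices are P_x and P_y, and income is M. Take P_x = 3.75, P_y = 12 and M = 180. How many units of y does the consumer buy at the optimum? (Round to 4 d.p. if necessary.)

y* = 13.8642

From the CES first-order condition, (1/5)·(y/x)^(1/3) = P_x/P_y.
Hence y/x = (5·P_x/P_y)^(1/(1/3)), i.e. raised to the 3 power.
With the ratio pinned down, the budget gives x* = M/(P_x + P_y·(y/x)) and y* = (y/x)·x*.
Numerically y/x = 3.814697, so x* = 180/(3.75 + 12·3.814697) = 3.6344 and y* = 3.814697·3.6344 = 13.8642.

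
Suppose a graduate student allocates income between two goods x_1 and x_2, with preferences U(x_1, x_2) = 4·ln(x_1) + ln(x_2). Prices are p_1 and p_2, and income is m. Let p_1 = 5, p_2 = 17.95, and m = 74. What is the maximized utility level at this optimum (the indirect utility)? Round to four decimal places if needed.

Tangency: MRS = 4·x_2/x_1 = p_1/p_2.
So 4·p_2·x_2 = p_1·x_1; combined with the budget, a share 0.8 of income goes to x_1.
Demand: x_1*(p_1,p_2,m) = 0.8·m/p_1 and x_2* = 0.2·m/p_2.
At p_1=5, p_2=17.95, m=74: x_1* = 0.8·74/5 = 11.84, x_2* = 0.8245.
Utility at the optimum: U(11.84, 0.8245) = 9.693.

V = 9.693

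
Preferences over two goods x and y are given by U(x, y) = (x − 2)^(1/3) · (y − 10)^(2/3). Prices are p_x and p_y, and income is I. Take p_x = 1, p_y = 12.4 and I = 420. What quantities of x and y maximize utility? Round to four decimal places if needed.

This is Cobb-Douglas in (x−2, y−10): tangency gives 1/3·p_y·(y−10) = 2/3·p_x·(x−2).
After buying the subsistence bundle (2, 10), a share 1/3 of the remaining income goes to x: x* = 2 + 1/3·(I − 2p_x − 10p_y)/p_x.
Discretionary income = 420 − 2·1 − 10·12.4 = 294; x* = 2 + 1/3·294/1 = 100; y* = 10 + 2/3·294/12.4 = 25.8065.

x* = 100, y* = 25.8065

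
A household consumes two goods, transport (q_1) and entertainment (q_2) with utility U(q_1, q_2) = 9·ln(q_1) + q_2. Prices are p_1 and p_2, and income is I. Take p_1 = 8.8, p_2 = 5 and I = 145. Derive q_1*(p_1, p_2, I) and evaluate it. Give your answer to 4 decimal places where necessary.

q_1* = 5.1136

MU_q_1 = 9/q_1, MU_q_2 = 1. Tangency: 9/q_1 = p_1/p_2.
So q_1*(p_1,p_2) = 9·p_2/p_1, independent of income; and q_2* = (I − 9·p_2)/p_2.
At the given prices: q_1* = 9·5/8.8 = 5.1136.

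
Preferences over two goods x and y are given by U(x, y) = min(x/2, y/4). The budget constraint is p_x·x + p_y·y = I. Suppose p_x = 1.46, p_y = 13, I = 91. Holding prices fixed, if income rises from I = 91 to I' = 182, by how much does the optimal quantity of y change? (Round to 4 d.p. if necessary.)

Δy* = 6.6278

With perfect complements, no substitution: consume in ratio x:y = 2:4.
Budget: p_x·x + p_y·2·x = I, so (2·p_x + 4·p_y)·x = 2·I.
Demand: x*(p_x,p_y,I) = 2·I/(2·p_x + 4·p_y), y* = 4·I/(2·p_x + 4·p_y).
Here 2·1.46 + 4·13 = 54.92, giving y* = 6.6278.
At I' = 182: y* = 13.2556. Change: 13.2556 − 6.6278 = 6.6278.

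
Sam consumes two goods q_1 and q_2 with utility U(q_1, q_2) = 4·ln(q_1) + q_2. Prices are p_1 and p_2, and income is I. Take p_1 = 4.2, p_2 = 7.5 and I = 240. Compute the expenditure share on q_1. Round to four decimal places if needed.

share on q_1 = 0.125

Set MRS = p_1/p_2: (4/q_1)/1 = p_1/p_2.
So q_1*(p_1,p_2) = 4·p_2/p_1, independent of income; and q_2* = (I − 4·p_2)/p_2.
At the given prices: q_1* = 4·7.5/4.2 = 7.1429, and q_2* = 28.
Expenditure on q_1: 4.2·7.1429 = 30; share = 0.125.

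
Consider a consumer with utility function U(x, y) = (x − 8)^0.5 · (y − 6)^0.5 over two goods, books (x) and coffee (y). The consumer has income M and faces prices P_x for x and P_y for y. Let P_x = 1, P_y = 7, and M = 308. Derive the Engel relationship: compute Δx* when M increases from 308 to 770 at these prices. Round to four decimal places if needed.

This is Cobb-Douglas in (x−8, y−6): tangency gives 0.5·P_y·(y−6) = 0.5·P_x·(x−8).
After buying the subsistence bundle (8, 6), a share 0.5 of the remaining income goes to x: x* = 8 + 0.5·(M − 8P_x − 6P_y)/P_x.
Discretionary income = 308 − 8·1 − 6·7 = 258; x* = 8 + 0.5·258/1 = 137.
At M' = 770: x* = 368. Change: 368 − 137 = 231.

Δx* = 231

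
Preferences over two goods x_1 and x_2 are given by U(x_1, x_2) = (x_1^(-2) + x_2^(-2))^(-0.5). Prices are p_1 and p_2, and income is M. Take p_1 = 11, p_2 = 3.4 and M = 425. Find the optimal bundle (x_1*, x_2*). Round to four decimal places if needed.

x_1* = 26.515, x_2* = 39.216

With the ratio pinned down, the budget gives x_1* = M/(p_1 + p_2·(x_2/x_1)) and x_2* = (x_2/x_1)·x_1*.
Numerically x_2/x_1 = 1.47901, so x_1* = 425/(11 + 3.4·1.47901) = 26.515 and x_2* = 1.47901·26.515 = 39.216.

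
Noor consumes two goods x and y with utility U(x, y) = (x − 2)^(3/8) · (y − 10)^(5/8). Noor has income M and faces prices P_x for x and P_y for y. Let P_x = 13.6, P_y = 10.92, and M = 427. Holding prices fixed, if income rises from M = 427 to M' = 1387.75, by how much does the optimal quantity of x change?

Δx* = 26.4913

Discretionary income = 427 − 2·13.6 − 10·10.92 = 290.6; x* = 2 + 0.375·290.6/13.6 = 10.0129.
At M' = 1387.75: x* = 36.5041. Change: 36.5041 − 10.0129 = 26.4913.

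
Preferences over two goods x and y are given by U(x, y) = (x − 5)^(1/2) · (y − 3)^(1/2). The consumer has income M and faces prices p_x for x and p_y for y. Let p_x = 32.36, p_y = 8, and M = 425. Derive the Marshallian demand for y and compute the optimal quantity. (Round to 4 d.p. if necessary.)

Discretionary income = 425 − 5·32.36 − 3·8 = 239.2; y* = 3 + 0.5·239.2/8 = 17.95.

y* = 17.95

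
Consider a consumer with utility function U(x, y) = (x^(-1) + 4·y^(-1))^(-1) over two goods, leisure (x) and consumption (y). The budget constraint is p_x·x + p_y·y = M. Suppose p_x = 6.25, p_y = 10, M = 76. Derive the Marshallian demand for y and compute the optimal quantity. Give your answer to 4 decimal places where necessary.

From the CES first-order condition, (1/4)·(y/x)^(2) = p_x/p_y.
Solve for the ratio: y/x = [4·p_x/p_y]^(0.5).
Substitute y = (y/x)·x into the budget: x* = M/(p_x + p_y·(y/x)).
Numerically y/x = 1.581139, so x* = 76/(6.25 + 10·1.581139) = 3.4449 and y* = 1.581139·3.4449 = 5.4469.

y* = 5.4469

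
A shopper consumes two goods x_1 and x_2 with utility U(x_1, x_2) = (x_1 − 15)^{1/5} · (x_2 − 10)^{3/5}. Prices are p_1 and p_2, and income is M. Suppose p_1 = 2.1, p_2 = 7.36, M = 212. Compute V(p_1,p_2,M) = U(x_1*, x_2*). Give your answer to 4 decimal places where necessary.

Substituting into the budget: x_1* = 15 + 0.25·(M − 15·p_1 − 10·p_2)/p_1, and x_2* = 10 + 0.75·(…)/p_2.
Discretionary income = 212 − 15·2.1 − 10·7.36 = 106.9; x_1* = 15 + 0.25·106.9/2.1 = 27.7262; x_2* = 10 + 0.75·106.9/7.36 = 20.8933.
Utility at the optimum: U(27.7262, 20.8933) = 6.9701.

V = 6.9701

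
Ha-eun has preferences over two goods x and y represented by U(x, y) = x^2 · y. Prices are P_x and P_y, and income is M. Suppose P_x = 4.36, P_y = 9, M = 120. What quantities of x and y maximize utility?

MU_x/MU_y = (2·y)/(x); tangency sets this equal to P_x/P_y.
Rearranging, P_y·y = (1/2)·P_x·x. Substituting into the budget gives P_x·x·(1 + (1/2)) = M.
Demand: x*(P_x,P_y,M) = 2/3·M/P_x and y* = 1/3·M/P_y.
At P_x=4.36, P_y=9, M=120: x* = 2/3·120/4.36 = 18.3486, y* = 4.4444.

x* = 18.3486, y* = 4.4444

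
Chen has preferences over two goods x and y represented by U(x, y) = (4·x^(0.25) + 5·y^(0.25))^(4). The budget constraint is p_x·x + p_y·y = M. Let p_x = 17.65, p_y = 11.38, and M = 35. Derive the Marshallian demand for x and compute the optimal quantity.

x* = 0.775

From the CES first-order condition, (4/5)·(y/x)^(0.75) = p_x/p_y.
Solve for the ratio: y/x = [(5/4)·p_x/p_y]^(4/3).
With the ratio pinned down, the budget gives x* = M/(p_x + p_y·(y/x)) and y* = (y/x)·x*.
Numerically y/x = 2.417408, so x* = 35/(17.65 + 11.38·2.417408) = 0.775.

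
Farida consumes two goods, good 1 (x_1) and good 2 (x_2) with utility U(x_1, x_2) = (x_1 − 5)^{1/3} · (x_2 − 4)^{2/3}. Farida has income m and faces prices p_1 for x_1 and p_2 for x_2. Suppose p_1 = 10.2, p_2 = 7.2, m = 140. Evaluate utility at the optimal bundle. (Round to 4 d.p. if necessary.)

MRS = (1/2)·(x_2−4)/(x_1−5). Tangency with p_1/p_2 gives x_2−4 = 2·(p_1/p_2)·(x_1−5).
After buying the subsistence bundle (5, 4), a share 1/3 of the remaining income goes to x_1: x_1* = 5 + 1/3·(m − 5p_1 − 4p_2)/p_1.
Discretionary income = 140 − 5·10.2 − 4·7.2 = 60.2; x_1* = 5 + 1/3·60.2/10.2 = 6.9673; x_2* = 4 + 2/3·60.2/7.2 = 9.5741.
Utility at the optimum: U(6.9673, 9.5741) = 3.9392.

V = 3.9392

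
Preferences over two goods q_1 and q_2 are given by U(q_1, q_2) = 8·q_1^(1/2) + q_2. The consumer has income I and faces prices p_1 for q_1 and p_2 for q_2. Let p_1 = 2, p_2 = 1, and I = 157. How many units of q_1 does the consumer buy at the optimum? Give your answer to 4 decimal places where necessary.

Utility is quasi-linear in q_2; the FOC for q_1 is 4/√q_1 = p_1/p_2.
Solve: √q_1 = 4·p_2/p_1, so q_1*(p_1,p_2) = (4·p_2/p_1)², and q_2* = (I − p_1·q_1*)/p_2.
Plugging in: q_1* = (4·1/2)² = 4.

q_1* = 4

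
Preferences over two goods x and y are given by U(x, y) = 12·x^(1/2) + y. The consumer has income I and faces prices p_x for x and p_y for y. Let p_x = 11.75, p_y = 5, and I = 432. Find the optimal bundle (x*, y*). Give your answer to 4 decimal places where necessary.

Utility is quasi-linear in y; the FOC for x is 6/√x = p_x/p_y.
Thus x* = (6·p_y/p_x)² — independent of I — with the rest of income spent on y.
Plugging in: x* = (6·5/11.75)² = 6.5188, y* = 71.0809.

x* = 6.5188, y* = 71.0809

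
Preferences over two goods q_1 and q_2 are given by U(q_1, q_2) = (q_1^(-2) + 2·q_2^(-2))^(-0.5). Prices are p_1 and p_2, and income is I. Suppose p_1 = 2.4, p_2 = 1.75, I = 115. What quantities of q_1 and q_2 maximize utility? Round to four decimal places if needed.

MU_q_1 ∝ q_1^(-3), MU_q_2 ∝ 2·q_2^(-3), so MRS = (1/2)·(q_2/q_1)^(3) = p_1/p_2.
Solve for the ratio: q_2/q_1 = [2·p_1/p_2]^(1/3).
Substitute q_2 = (q_2/q_1)·q_1 into the budget: q_1* = I/(p_1 + p_2·(q_2/q_1)).
Numerically q_2/q_1 = 1.399806, so q_1* = 115/(2.4 + 1.75·1.399806) = 23.713 and q_2* = 1.399806·23.713 = 33.1936.

q_1* = 23.713, q_2* = 33.1936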